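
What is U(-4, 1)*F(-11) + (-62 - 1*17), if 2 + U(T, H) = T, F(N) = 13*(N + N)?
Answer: 1637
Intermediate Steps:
F(N) = 26*N (F(N) = 13*(2*N) = 26*N)
U(T, H) = -2 + T
U(-4, 1)*F(-11) + (-62 - 1*17) = (-2 - 4)*(26*(-11)) + (-62 - 1*17) = -6*(-286) + (-62 - 17) = 1716 - 79 = 1637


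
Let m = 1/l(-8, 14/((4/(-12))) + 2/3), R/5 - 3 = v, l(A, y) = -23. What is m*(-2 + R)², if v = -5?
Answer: -144/23 ≈ -6.2609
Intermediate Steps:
R = -10 (R = 15 + 5*(-5) = 15 - 25 = -10)
m = -1/23 (m = 1/(-23) = -1/23 ≈ -0.043478)
m*(-2 + R)² = -(-2 - 10)²/23 = -1/23*(-12)² = -1/23*144 = -144/23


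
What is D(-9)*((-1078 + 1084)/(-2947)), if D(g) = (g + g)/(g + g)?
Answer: -6/2947 ≈ -0.0020360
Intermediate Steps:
D(g) = 1 (D(g) = (2*g)/((2*g)) = (2*g)*(1/(2*g)) = 1)
D(-9)*((-1078 + 1084)/(-2947)) = 1*((-1078 + 1084)/(-2947)) = 1*(6*(-1/2947)) = 1*(-6/2947) = -6/2947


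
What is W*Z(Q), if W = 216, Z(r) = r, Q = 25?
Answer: 5400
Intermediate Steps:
W*Z(Q) = 216*25 = 5400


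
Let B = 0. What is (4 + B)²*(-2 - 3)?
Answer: -80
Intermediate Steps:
(4 + B)²*(-2 - 3) = (4 + 0)²*(-2 - 3) = 4²*(-5) = 16*(-5) = -80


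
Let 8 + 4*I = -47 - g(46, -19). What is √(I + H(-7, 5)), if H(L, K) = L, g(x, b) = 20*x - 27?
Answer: 2*I*√61 ≈ 15.62*I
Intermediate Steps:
g(x, b) = -27 + 20*x
I = -237 (I = -2 + (-47 - (-27 + 20*46))/4 = -2 + (-47 - (-27 + 920))/4 = -2 + (-47 - 1*893)/4 = -2 + (-47 - 893)/4 = -2 + (¼)*(-940) = -2 - 235 = -237)
√(I + H(-7, 5)) = √(-237 - 7) = √(-244) = 2*I*√61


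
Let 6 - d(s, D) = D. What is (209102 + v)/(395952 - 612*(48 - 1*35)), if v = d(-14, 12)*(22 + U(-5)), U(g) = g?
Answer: 52250/96999 ≈ 0.53867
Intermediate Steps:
d(s, D) = 6 - D
v = -102 (v = (6 - 1*12)*(22 - 5) = (6 - 12)*17 = -6*17 = -102)
(209102 + v)/(395952 - 612*(48 - 1*35)) = (209102 - 102)/(395952 - 612*(48 - 1*35)) = 209000/(395952 - 612*(48 - 35)) = 209000/(395952 - 612*13) = 209000/(395952 - 7956) = 209000/387996 = 209000*(1/387996) = 52250/96999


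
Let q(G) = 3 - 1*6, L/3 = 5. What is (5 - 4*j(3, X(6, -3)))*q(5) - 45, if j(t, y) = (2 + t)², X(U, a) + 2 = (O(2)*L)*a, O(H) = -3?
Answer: 240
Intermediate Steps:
L = 15 (L = 3*5 = 15)
X(U, a) = -2 - 45*a (X(U, a) = -2 + (-3*15)*a = -2 - 45*a)
q(G) = -3 (q(G) = 3 - 6 = -3)
(5 - 4*j(3, X(6, -3)))*q(5) - 45 = (5 - 4*(2 + 3)²)*(-3) - 45 = (5 - 4*5²)*(-3) - 45 = (5 - 4*25)*(-3) - 45 = (5 - 100)*(-3) - 45 = -95*(-3) - 45 = 285 - 45 = 240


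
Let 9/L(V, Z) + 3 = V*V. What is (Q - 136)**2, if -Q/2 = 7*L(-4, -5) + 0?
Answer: 3587236/169 ≈ 21226.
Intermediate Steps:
L(V, Z) = 9/(-3 + V**2) (L(V, Z) = 9/(-3 + V*V) = 9/(-3 + V**2))
Q = -126/13 (Q = -2*(7*(9/(-3 + (-4)**2)) + 0) = -2*(7*(9/(-3 + 16)) + 0) = -2*(7*(9/13) + 0) = -2*(63/13 + 0) = -2*63/13 = -126/13 ≈ -9.6923)
(Q - 136)**2 = (-126/13 - 136)**2 = (-1894/13)**2 = 3587236/169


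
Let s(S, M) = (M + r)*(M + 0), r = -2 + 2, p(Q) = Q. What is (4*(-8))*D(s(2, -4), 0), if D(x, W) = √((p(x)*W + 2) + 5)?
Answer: -32*√7 ≈ -84.664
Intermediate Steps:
r = 0
s(S, M) = M² (s(S, M) = (M + 0)*(M + 0) = M*M = M²)
D(x, W) = √(7 + W*x) (D(x, W) = √((x*W + 2) + 5) = √((W*x + 2) + 5) = √((2 + W*x) + 5) = √(7 + W*x))
(4*(-8))*D(s(2, -4), 0) = (4*(-8))*√(7 + 0*(-4)²) = -32*√(7 + 0*16) = -32*√(7 + 0) = -32*√7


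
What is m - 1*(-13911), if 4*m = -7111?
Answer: 48533/4 ≈ 12133.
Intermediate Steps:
m = -7111/4 (m = (¼)*(-7111) = -7111/4 ≈ -1777.8)
m - 1*(-13911) = -7111/4 - 1*(-13911) = -7111/4 + 13911 = 48533/4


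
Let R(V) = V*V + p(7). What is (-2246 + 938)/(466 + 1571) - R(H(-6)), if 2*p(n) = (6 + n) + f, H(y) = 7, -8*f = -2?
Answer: -305643/5432 ≈ -56.267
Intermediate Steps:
f = 1/4 (f = -1/8*(-2) = 1/4 ≈ 0.25000)
p(n) = 25/8 + n/2 (p(n) = ((6 + n) + 1/4)/2 = (25/4 + n)/2 = 25/8 + n/2)
R(V) = 53/8 + V**2 (R(V) = V*V + (25/8 + (1/2)*7) = V**2 + (25/8 + 7/2) = V**2 + 53/8 = 53/8 + V**2)
(-2246 + 938)/(466 + 1571) - R(H(-6)) = (-2246 + 938)/(466 + 1571) - (53/8 + 7**2) = -1308/2037 - (53/8 + 49) = -1308*1/2037 - 1*445/8 = -436/679 - 445/8 = -305643/5432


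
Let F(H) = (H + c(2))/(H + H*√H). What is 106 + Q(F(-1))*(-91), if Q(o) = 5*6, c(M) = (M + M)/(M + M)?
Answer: -2624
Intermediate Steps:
c(M) = 1 (c(M) = (2*M)/((2*M)) = (2*M)*(1/(2*M)) = 1)
F(H) = (1 + H)/(H + H^(3/2)) (F(H) = (H + 1)/(H + H*√H) = (1 + H)/(H + H^(3/2)))
Q(o) = 30
106 + Q(F(-1))*(-91) = 106 + 30*(-91) = 106 - 2730 = -2624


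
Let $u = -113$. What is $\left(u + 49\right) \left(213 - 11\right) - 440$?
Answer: $-13368$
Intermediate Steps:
$\left(u + 49\right) \left(213 - 11\right) - 440 = \left(-113 + 49\right) \left(213 - 11\right) - 440 = \left(-64\right) 202 - 440 = -12928 - 440 = -13368$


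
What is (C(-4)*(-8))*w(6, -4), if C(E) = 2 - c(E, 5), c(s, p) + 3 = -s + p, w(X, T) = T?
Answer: -128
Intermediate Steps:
c(s, p) = -3 + p - s (c(s, p) = -3 + (-s + p) = -3 + (p - s) = -3 + p - s)
C(E) = E (C(E) = 2 - (-3 + 5 - E) = 2 - (2 - E) = 2 + (-2 + E) = E)
(C(-4)*(-8))*w(6, -4) = -4*(-8)*(-4) = 32*(-4) = -128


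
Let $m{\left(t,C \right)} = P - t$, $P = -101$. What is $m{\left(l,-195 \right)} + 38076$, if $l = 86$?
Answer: $37889$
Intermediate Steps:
$m{\left(t,C \right)} = -101 - t$
$m{\left(l,-195 \right)} + 38076 = \left(-101 - 86\right) + 38076 = -187 + 38076 = 37889$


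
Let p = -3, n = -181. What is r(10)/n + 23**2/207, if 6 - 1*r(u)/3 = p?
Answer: 3920/1629 ≈ 2.4064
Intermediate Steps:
r(u) = 27 (r(u) = 18 - 3*(-3) = 18 + 9 = 27)
r(10)/n + 23**2/207 = 27/(-181) + 23**2/207 = 27*(-1/181) + 529*(1/207) = -27/181 + 23/9 = 3920/1629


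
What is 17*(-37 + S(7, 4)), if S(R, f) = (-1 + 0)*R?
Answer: -748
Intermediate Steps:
S(R, f) = -R
17*(-37 + S(7, 4)) = 17*(-37 - 1*7) = 17*(-37 - 7) = 17*(-44) = -748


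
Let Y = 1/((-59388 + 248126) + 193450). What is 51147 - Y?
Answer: 19547769635/382188 ≈ 51147.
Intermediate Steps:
Y = 1/382188 (Y = 1/(188738 + 193450) = 1/382188 ≈ 2.6165e-6)
51147 - Y = 51147 - 1*1/382188 = 51147 - 1/382188 = 19547769635/382188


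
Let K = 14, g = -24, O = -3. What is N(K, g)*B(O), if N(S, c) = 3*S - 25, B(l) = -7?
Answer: -119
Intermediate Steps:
N(S, c) = -25 + 3*S
N(K, g)*B(O) = (-25 + 3*14)*(-7) = (-25 + 42)*(-7) = 17*(-7) = -119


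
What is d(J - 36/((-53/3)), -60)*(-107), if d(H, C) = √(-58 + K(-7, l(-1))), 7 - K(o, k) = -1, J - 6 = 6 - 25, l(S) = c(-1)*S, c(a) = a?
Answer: -535*I*√2 ≈ -756.6*I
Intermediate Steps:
l(S) = -S
J = -13 (J = 6 + (6 - 25) = 6 - 19 = -13)
K(o, k) = 8 (K(o, k) = 7 - 1*(-1) = 7 + 1 = 8)
d(H, C) = 5*I*√2 (d(H, C) = √(-58 + 8) = √(-50) = 5*I*√2)
d(J - 36/((-53/3)), -60)*(-107) = (5*I*√2)*(-107) = -535*I*√2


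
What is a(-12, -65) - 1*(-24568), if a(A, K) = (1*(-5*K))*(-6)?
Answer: 22618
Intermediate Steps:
a(A, K) = 30*K (a(A, K) = -5*K*(-6) = 30*K)
a(-12, -65) - 1*(-24568) = 30*(-65) - 1*(-24568) = -1950 + 24568 = 22618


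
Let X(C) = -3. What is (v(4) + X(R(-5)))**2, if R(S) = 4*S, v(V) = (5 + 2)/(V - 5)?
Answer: 100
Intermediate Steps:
v(V) = 7/(-5 + V)
(v(4) + X(R(-5)))**2 = (7/(-5 + 4) - 3)**2 = (7/(-1) - 3)**2 = (7*(-1) - 3)**2 = (-7 - 3)**2 = (-10)**2 = 100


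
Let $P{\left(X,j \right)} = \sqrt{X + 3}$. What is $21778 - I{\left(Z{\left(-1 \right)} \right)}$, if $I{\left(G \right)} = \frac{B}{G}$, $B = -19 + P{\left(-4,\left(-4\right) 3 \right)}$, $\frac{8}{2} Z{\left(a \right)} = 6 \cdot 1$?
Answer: $\frac{65372}{3} - \frac{2 i}{3} \approx 21791.0 - 0.66667 i$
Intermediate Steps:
$Z{\left(a \right)} = \frac{3}{2}$ ($Z{\left(a \right)} = \frac{6 \cdot 1}{4} = \frac{1}{4} \cdot 6 = \frac{3}{2}$)
$P{\left(X,j \right)} = \sqrt{3 + X}$
$B = -19 + i$ ($B = -19 + \sqrt{3 - 4} = -19 + \sqrt{-1} = -19 + i \approx -19.0 + 1.0 i$)
$I{\left(G \right)} = \frac{-19 + i}{G}$
$21778 - I{\left(Z{\left(-1 \right)} \right)} = 21778 - \frac{-19 + i}{\frac{3}{2}} = 21778 - \frac{2 \left(-19 + i\right)}{3} = 21778 - \left(- \frac{38}{3} + \frac{2 i}{3}\right) = 21778 + \left(\frac{38}{3} - \frac{2 i}{3}\right) = \frac{65372}{3} - \frac{2 i}{3}$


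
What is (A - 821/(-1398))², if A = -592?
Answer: 683589972025/1954404 ≈ 3.4977e+5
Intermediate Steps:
(A - 821/(-1398))² = (-592 - 821/(-1398))² = (-592 - 821*(-1/1398))² = (-592 + 821/1398)² = (-826795/1398)² = 683589972025/1954404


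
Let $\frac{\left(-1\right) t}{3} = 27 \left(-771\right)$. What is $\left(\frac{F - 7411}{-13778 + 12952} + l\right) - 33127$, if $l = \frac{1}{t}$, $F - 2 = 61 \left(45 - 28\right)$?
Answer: $- \frac{14478327578}{437157} \approx -33119.0$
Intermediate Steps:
$t = 62451$ ($t = - 3 \cdot 27 \left(-771\right) = \left(-3\right) \left(-20817\right) = 62451$)
$F = 1039$ ($F = 2 + 61 \left(45 - 28\right) = 2 + 61 \cdot 17 = 2 + 1037 = 1039$)
$l = \frac{1}{62451} \approx 1.6013 \cdot 10^{-5}$
$\left(\frac{F - 7411}{-13778 + 12952} + l\right) - 33127 = \left(\frac{1039 - 7411}{-13778 + 12952} + \frac{1}{62451}\right) - 33127 = \left(- \frac{6372}{-826} + \frac{1}{62451}\right) - 33127 = \left(\left(-6372\right) \left(- \frac{1}{826}\right) + \frac{1}{62451}\right) - 33127 = \left(\frac{54}{7} + \frac{1}{62451}\right) - 33127 = \frac{3372361}{437157} - 33127 = - \frac{14478327578}{437157}$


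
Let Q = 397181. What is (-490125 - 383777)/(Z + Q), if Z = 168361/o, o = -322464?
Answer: -281801934528/128076405623 ≈ -2.2003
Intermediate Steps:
Z = -168361/322464 (Z = 168361/(-322464) = 168361*(-1/322464) = -168361/322464 ≈ -0.52211)
(-490125 - 383777)/(Z + Q) = (-490125 - 383777)/(-168361/322464 + 397181) = -873902/128076405623/322464 = -873902*322464/128076405623 = -281801934528/128076405623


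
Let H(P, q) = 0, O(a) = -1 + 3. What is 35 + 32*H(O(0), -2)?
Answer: 35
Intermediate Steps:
O(a) = 2
35 + 32*H(O(0), -2) = 35 + 32*0 = 35 + 0 = 35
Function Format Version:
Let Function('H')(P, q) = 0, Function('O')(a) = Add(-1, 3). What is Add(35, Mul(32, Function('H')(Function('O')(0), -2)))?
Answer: 35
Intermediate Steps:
Function('O')(a) = 2
Add(35, Mul(32, Function('H')(Function('O')(0), -2))) = Add(35, Mul(32, 0)) = Add(35, 0) = 35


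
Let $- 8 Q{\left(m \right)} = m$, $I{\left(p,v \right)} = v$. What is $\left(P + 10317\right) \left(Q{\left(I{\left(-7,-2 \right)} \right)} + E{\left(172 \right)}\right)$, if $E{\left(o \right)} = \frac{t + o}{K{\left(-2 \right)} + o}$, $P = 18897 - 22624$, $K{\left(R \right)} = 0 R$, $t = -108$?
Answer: $\frac{352565}{86} \approx 4099.6$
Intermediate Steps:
$K{\left(R \right)} = 0$
$P = -3727$
$Q{\left(m \right)} = - \frac{m}{8}$
$E{\left(o \right)} = \frac{-108 + o}{o}$ ($E{\left(o \right)} = \frac{-108 + o}{0 + o} = \frac{-108 + o}{o}$)
$\left(P + 10317\right) \left(Q{\left(I{\left(-7,-2 \right)} \right)} + E{\left(172 \right)}\right) = \left(-3727 + 10317\right) \left(\left(- \frac{1}{8}\right) \left(-2\right) + \frac{-108 + 172}{172}\right) = 6590 \left(\frac{1}{4} + \frac{1}{172} \cdot 64\right) = 6590 \left(\frac{1}{4} + \frac{16}{43}\right) = 6590 \cdot \frac{107}{172} = \frac{352565}{86}$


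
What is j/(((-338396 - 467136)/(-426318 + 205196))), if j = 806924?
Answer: 44607162182/201383 ≈ 2.2150e+5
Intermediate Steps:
j/(((-338396 - 467136)/(-426318 + 205196))) = 806924/(((-338396 - 467136)/(-426318 + 205196))) = 806924/((-805532/(-221122))) = 806924/((-805532*(-1/221122))) = 806924/(402766/110561) = 806924*(110561/402766) = 44607162182/201383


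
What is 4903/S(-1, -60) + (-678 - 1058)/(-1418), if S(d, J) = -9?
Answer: -3468415/6381 ≈ -543.55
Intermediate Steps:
4903/S(-1, -60) + (-678 - 1058)/(-1418) = 4903/(-9) + (-678 - 1058)/(-1418) = 4903*(-⅑) - 1736*(-1/1418) = -4903/9 + 868/709 = -3468415/6381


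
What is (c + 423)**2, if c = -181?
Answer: 58564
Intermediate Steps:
(c + 423)**2 = (-181 + 423)**2 = 242**2 = 58564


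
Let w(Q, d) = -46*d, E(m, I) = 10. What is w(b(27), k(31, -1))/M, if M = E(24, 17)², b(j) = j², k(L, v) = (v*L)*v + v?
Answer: -69/5 ≈ -13.800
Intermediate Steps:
k(L, v) = v + L*v² (k(L, v) = (L*v)*v + v = L*v² + v = v + L*v²)
M = 100 (M = 10² = 100)
w(b(27), k(31, -1))/M = -(-46)*(1 + 31*(-1))/100 = -(-46)*(1 - 31)*(1/100) = -(-46)*(-30)*(1/100) = -46*30*(1/100) = -1380*1/100 = -69/5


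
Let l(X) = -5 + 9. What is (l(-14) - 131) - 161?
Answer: -288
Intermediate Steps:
l(X) = 4
(l(-14) - 131) - 161 = (4 - 131) - 161 = -127 - 161 = -288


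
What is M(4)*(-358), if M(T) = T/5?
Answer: -1432/5 ≈ -286.40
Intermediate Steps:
M(T) = T/5 (M(T) = T*(1/5) = T/5)
M(4)*(-358) = ((1/5)*4)*(-358) = (4/5)*(-358) = -1432/5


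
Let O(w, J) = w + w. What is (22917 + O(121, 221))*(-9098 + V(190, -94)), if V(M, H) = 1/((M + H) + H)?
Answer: -421378005/2 ≈ -2.1069e+8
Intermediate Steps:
O(w, J) = 2*w
V(M, H) = 1/(M + 2*H) (V(M, H) = 1/((H + M) + H) = 1/(M + 2*H))
(22917 + O(121, 221))*(-9098 + V(190, -94)) = (22917 + 2*121)*(-9098 + 1/(190 + 2*(-94))) = (22917 + 242)*(-9098 + 1/(190 - 188)) = 23159*(-9098 + 1/2) = 23159*(-18195/2) = -421378005/2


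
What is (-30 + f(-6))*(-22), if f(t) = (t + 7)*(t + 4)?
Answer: 704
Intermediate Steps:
f(t) = (4 + t)*(7 + t) (f(t) = (7 + t)*(4 + t) = (4 + t)*(7 + t))
(-30 + f(-6))*(-22) = (-30 + (28 + (-6)**2 + 11*(-6)))*(-22) = (-30 + (28 + 36 - 66))*(-22) = (-30 - 2)*(-22) = -32*(-22) = 704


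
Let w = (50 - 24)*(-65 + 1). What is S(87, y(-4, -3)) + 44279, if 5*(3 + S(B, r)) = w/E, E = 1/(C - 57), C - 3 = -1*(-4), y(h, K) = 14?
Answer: 60916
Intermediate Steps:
C = 7 (C = 3 - 1*(-4) = 3 + 4 = 7)
E = -1/50 (E = 1/(7 - 57) = 1/(-50) = -1/50 ≈ -0.020000)
w = -1664 (w = 26*(-64) = -1664)
S(B, r) = 16637 (S(B, r) = -3 + (-1664/(-1/50))/5 = -3 + (-1664*(-50))/5 = -3 + (1/5)*83200 = -3 + 16640 = 16637)
S(87, y(-4, -3)) + 44279 = 16637 + 44279 = 60916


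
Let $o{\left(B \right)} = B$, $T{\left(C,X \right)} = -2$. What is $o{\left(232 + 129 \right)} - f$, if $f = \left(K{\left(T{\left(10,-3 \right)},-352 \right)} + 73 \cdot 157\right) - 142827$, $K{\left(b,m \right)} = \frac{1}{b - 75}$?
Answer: $\frac{10142980}{77} \approx 1.3173 \cdot 10^{5}$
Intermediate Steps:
$K{\left(b,m \right)} = \frac{1}{-75 + b}$
$f = - \frac{10115183}{77}$ ($f = \left(\frac{1}{-75 - 2} + 73 \cdot 157\right) - 142827 = \left(\frac{1}{-77} + 11461\right) - 142827 = \left(- \frac{1}{77} + 11461\right) - 142827 = \frac{882496}{77} - 142827 = - \frac{10115183}{77} \approx -1.3137 \cdot 10^{5}$)
$o{\left(232 + 129 \right)} - f = \left(232 + 129\right) - - \frac{10115183}{77} = 361 + \frac{10115183}{77} = \frac{10142980}{77}$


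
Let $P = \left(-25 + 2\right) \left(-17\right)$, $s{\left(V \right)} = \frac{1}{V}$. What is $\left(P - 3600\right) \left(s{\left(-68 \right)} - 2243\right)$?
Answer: $\frac{489452725}{68} \approx 7.1978 \cdot 10^{6}$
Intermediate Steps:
$P = 391$ ($P = \left(-23\right) \left(-17\right) = 391$)
$\left(P - 3600\right) \left(s{\left(-68 \right)} - 2243\right) = \left(391 - 3600\right) \left(\frac{1}{-68} - 2243\right) = - 3209 \left(- \frac{1}{68} - 2243\right) = \left(-3209\right) \left(- \frac{152525}{68}\right) = \frac{489452725}{68}$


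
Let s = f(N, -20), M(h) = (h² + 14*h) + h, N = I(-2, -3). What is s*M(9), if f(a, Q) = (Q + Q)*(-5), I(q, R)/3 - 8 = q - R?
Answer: 43200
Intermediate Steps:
I(q, R) = 24 - 3*R + 3*q (I(q, R) = 24 + 3*(q - R) = 24 + (-3*R + 3*q) = 24 - 3*R + 3*q)
N = 27 (N = 24 - 3*(-3) + 3*(-2) = 24 + 9 - 6 = 27)
f(a, Q) = -10*Q (f(a, Q) = (2*Q)*(-5) = -10*Q)
M(h) = h² + 15*h
s = 200 (s = -10*(-20) = 200)
s*M(9) = 200*(9*(15 + 9)) = 200*(9*24) = 200*216 = 43200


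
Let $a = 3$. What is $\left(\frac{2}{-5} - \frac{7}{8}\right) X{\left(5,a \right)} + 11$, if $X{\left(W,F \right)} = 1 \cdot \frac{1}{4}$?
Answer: $\frac{1709}{160} \approx 10.681$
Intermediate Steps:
$X{\left(W,F \right)} = \frac{1}{4}$ ($X{\left(W,F \right)} = 1 \cdot \frac{1}{4} = \frac{1}{4}$)
$\left(\frac{2}{-5} - \frac{7}{8}\right) X{\left(5,a \right)} + 11 = \left(\frac{2}{-5} - \frac{7}{8}\right) \frac{1}{4} + 11 = \left(2 \left(- \frac{1}{5}\right) - \frac{7}{8}\right) \frac{1}{4} + 11 = \left(- \frac{2}{5} - \frac{7}{8}\right) \frac{1}{4} + 11 = \left(- \frac{51}{40}\right) \frac{1}{4} + 11 = - \frac{51}{160} + 11 = \frac{1709}{160}$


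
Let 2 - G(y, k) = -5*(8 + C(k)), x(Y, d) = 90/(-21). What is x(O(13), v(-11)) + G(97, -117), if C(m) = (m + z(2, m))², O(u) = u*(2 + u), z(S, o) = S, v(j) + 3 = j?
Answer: 463139/7 ≈ 66163.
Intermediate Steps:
v(j) = -3 + j
C(m) = (2 + m)² (C(m) = (m + 2)² = (2 + m)²)
x(Y, d) = -30/7 (x(Y, d) = 90*(-1/21) = -30/7)
G(y, k) = 42 + 5*(2 + k)² (G(y, k) = 2 - (-5)*(8 + (2 + k)²) = 2 - (-40 - 5*(2 + k)²) = 2 + (40 + 5*(2 + k)²) = 42 + 5*(2 + k)²)
x(O(13), v(-11)) + G(97, -117) = -30/7 + (42 + 5*(2 - 117)²) = -30/7 + (42 + 5*(-115)²) = -30/7 + (42 + 5*13225) = -30/7 + (42 + 66125) = -30/7 + 66167 = 463139/7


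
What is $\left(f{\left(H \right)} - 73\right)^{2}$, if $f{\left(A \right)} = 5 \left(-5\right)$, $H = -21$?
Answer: $9604$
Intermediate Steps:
$f{\left(A \right)} = -25$
$\left(f{\left(H \right)} - 73\right)^{2} = \left(-25 - 73\right)^{2} = \left(-98\right)^{2} = 9604$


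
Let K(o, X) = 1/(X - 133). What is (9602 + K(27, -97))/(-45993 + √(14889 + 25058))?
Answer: -101573654787/486522703460 - 2208459*√39947/486522703460 ≈ -0.20968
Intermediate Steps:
K(o, X) = 1/(-133 + X)
(9602 + K(27, -97))/(-45993 + √(14889 + 25058)) = (9602 + 1/(-133 - 97))/(-45993 + √(14889 + 25058)) = (9602 + 1/(-230))/(-45993 + √39947) = (9602 - 1/230)/(-45993 + √39947) = 2208459/(230*(-45993 + √39947))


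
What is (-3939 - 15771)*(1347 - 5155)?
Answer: 75055680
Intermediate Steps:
(-3939 - 15771)*(1347 - 5155) = -19710*(-3808) = 75055680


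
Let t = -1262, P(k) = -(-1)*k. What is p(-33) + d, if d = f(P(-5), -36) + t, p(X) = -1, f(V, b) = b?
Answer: -1299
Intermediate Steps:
P(k) = k
d = -1298 (d = -36 - 1262 = -1298)
p(-33) + d = -1 - 1298 = -1299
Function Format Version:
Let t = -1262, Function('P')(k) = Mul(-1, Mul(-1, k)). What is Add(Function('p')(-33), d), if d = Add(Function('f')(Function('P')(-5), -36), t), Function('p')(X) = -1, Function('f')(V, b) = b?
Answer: -1299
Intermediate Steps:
Function('P')(k) = k
d = -1298 (d = Add(-36, -1262) = -1298)
Add(Function('p')(-33), d) = Add(-1, -1298) = -1299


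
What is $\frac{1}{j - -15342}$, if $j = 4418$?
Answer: $\frac{1}{19760} \approx 5.0607 \cdot 10^{-5}$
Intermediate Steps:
$\frac{1}{j - -15342} = \frac{1}{4418 - -15342} = \frac{1}{4418 + 15342} = \frac{1}{19760}$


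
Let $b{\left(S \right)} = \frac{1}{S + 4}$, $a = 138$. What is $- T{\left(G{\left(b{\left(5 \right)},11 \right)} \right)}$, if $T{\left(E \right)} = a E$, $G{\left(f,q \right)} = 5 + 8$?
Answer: $-1794$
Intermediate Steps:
$b{\left(S \right)} = \frac{1}{4 + S}$
$G{\left(f,q \right)} = 13$
$T{\left(E \right)} = 138 E$
$- T{\left(G{\left(b{\left(5 \right)},11 \right)} \right)} = - 138 \cdot 13 = \left(-1\right) 1794 = -1794$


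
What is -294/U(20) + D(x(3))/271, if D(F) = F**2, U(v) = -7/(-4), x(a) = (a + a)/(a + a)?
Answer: -45527/271 ≈ -168.00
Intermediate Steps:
x(a) = 1 (x(a) = (2*a)/((2*a)) = (2*a)*(1/(2*a)) = 1)
U(v) = 7/4 (U(v) = -7*(-1/4) = 7/4)
-294/U(20) + D(x(3))/271 = -294/7/4 + 1**2/271 = -294*4/7 + 1*(1/271) = -168 + 1/271 = -45527/271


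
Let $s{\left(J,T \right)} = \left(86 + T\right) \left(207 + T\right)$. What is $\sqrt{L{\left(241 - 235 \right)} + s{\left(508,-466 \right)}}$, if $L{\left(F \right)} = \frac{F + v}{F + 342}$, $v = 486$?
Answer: $\frac{\sqrt{82772409}}{29} \approx 313.72$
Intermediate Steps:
$L{\left(F \right)} = \frac{486 + F}{342 + F}$ ($L{\left(F \right)} = \frac{F + 486}{F + 342} = \frac{486 + F}{342 + F}$)
$\sqrt{L{\left(241 - 235 \right)} + s{\left(508,-466 \right)}} = \sqrt{\frac{486 + \left(241 - 235\right)}{342 + \left(241 - 235\right)} + \left(17802 + \left(-466\right)^{2} + 293 \left(-466\right)\right)} = \sqrt{\frac{486 + 6}{342 + 6} + \left(17802 + 217156 - 136538\right)} = \sqrt{\frac{1}{348} \cdot 492 + 98420} = \sqrt{\frac{41}{29} + 98420} = \sqrt{\frac{2854221}{29}} = \frac{\sqrt{82772409}}{29}$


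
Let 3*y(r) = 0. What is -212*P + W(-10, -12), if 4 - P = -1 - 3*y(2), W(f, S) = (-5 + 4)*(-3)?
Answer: -1057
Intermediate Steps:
y(r) = 0 (y(r) = (⅓)*0 = 0)
W(f, S) = 3 (W(f, S) = -1*(-3) = 3)
P = 5 (P = 4 - (-1 - 3*0) = 4 - (-1 + 0) = 4 - 1*(-1) = 4 + 1 = 5)
-212*P + W(-10, -12) = -212*5 + 3 = -1060 + 3 = -1057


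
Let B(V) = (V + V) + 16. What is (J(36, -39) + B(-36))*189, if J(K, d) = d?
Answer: -17955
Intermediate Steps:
B(V) = 16 + 2*V (B(V) = 2*V + 16 = 16 + 2*V)
(J(36, -39) + B(-36))*189 = (-39 + (16 + 2*(-36)))*189 = (-39 + (16 - 72))*189 = (-39 - 56)*189 = -95*189 = -17955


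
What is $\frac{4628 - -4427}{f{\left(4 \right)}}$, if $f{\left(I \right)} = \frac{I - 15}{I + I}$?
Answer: $- \frac{72440}{11} \approx -6585.5$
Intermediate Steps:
$f{\left(I \right)} = \frac{-15 + I}{2 I}$
$\frac{4628 - -4427}{f{\left(4 \right)}} = \frac{4628 - -4427}{\frac{1}{2} \cdot \frac{1}{4} \left(-15 + 4\right)} = \frac{4628 + 4427}{\frac{1}{2} \cdot \frac{1}{4} \left(-11\right)} = \frac{9055}{- \frac{11}{8}} = 9055 \left(- \frac{8}{11}\right) = - \frac{72440}{11}$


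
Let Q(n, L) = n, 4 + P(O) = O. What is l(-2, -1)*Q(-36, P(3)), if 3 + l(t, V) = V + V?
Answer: 180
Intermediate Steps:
P(O) = -4 + O
l(t, V) = -3 + 2*V (l(t, V) = -3 + (V + V) = -3 + 2*V)
l(-2, -1)*Q(-36, P(3)) = (-3 + 2*(-1))*(-36) = (-3 - 2)*(-36) = -5*(-36) = 180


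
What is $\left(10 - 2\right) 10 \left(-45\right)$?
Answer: $-3600$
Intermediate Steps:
$\left(10 - 2\right) 10 \left(-45\right) = 8 \cdot 10 \left(-45\right) = 80 \left(-45\right) = -3600$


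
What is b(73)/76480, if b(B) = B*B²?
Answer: 389017/76480 ≈ 5.0865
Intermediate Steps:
b(B) = B³
b(73)/76480 = 73³/76480 = 389017*(1/76480) = 389017/76480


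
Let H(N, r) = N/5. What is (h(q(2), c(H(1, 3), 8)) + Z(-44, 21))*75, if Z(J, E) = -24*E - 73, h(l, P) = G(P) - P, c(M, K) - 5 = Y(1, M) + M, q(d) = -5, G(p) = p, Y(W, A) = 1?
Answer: -43275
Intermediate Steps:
H(N, r) = N/5 (H(N, r) = N*(⅕) = N/5)
c(M, K) = 6 + M (c(M, K) = 5 + (1 + M) = 6 + M)
h(l, P) = 0 (h(l, P) = P - P = 0)
Z(J, E) = -73 - 24*E
(h(q(2), c(H(1, 3), 8)) + Z(-44, 21))*75 = (0 + (-73 - 24*21))*75 = (0 + (-73 - 504))*75 = (0 - 577)*75 = -577*75 = -43275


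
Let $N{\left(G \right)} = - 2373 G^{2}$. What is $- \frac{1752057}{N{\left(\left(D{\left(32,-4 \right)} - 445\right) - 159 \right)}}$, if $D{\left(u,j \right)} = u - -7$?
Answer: $\frac{584019}{252506975} \approx 0.0023129$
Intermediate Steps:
$D{\left(u,j \right)} = 7 + u$ ($D{\left(u,j \right)} = u + 7 = 7 + u$)
$- \frac{1752057}{N{\left(\left(D{\left(32,-4 \right)} - 445\right) - 159 \right)}} = - \frac{1752057}{\left(-2373\right) \left(\left(\left(7 + 32\right) - 445\right) - 159\right)^{2}} = - \frac{1752057}{\left(-2373\right) \left(\left(39 - 445\right) - 159\right)^{2}} = - \frac{1752057}{\left(-2373\right) \left(-406 - 159\right)^{2}} = - \frac{1752057}{\left(-2373\right) \left(-565\right)^{2}} = - \frac{1752057}{\left(-2373\right) 319225} = - \frac{1752057}{-757520925} = \left(-1752057\right) \left(- \frac{1}{757520925}\right) = \frac{584019}{252506975}$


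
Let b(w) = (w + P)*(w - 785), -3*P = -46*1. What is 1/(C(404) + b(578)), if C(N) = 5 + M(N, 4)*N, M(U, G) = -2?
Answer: -1/123623 ≈ -8.0891e-6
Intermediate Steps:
P = 46/3 (P = -(-46)/3 = -⅓*(-46) = 46/3 ≈ 15.333)
C(N) = 5 - 2*N
b(w) = (-785 + w)*(46/3 + w) (b(w) = (w + 46/3)*(w - 785) = (46/3 + w)*(-785 + w) = (-785 + w)*(46/3 + w))
1/(C(404) + b(578)) = 1/((5 - 2*404) + (-36110/3 + 578² - 2309/3*578)) = 1/((5 - 808) + (-36110/3 + 334084 - 1334602/3)) = 1/(-803 - 122820) = 1/(-123623) = -1/123623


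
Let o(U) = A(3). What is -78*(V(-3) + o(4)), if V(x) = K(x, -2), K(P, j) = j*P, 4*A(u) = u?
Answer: -1053/2 ≈ -526.50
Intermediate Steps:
A(u) = u/4
o(U) = ¾ (o(U) = (¼)*3 = ¾)
K(P, j) = P*j
V(x) = -2*x (V(x) = x*(-2) = -2*x)
-78*(V(-3) + o(4)) = -78*(-2*(-3) + ¾) = -78*(6 + ¾) = -78*27/4 = -1053/2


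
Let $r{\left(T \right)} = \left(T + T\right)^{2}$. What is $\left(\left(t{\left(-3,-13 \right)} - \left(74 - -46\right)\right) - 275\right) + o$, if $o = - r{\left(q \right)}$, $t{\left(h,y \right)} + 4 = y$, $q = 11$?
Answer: $-896$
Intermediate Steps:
$r{\left(T \right)} = 4 T^{2}$ ($r{\left(T \right)} = \left(2 T\right)^{2} = 4 T^{2}$)
$t{\left(h,y \right)} = -4 + y$
$o = -484$ ($o = - 4 \cdot 11^{2} = - 4 \cdot 121 = \left(-1\right) 484 = -484$)
$\left(\left(t{\left(-3,-13 \right)} - \left(74 - -46\right)\right) - 275\right) + o = \left(\left(\left(-4 - 13\right) - \left(74 - -46\right)\right) - 275\right) - 484 = \left(\left(-17 - \left(74 + 46\right)\right) - 275\right) - 484 = \left(\left(-17 - 120\right) - 275\right) - 484 = \left(-137 - 275\right) - 484 = -412 - 484 = -896$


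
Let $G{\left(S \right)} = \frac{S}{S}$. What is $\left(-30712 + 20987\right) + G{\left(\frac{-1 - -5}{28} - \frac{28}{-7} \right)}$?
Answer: $-9724$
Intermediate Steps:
$G{\left(S \right)} = 1$
$\left(-30712 + 20987\right) + G{\left(\frac{-1 - -5}{28} - \frac{28}{-7} \right)} = \left(-30712 + 20987\right) + 1 = -9725 + 1 = -9724$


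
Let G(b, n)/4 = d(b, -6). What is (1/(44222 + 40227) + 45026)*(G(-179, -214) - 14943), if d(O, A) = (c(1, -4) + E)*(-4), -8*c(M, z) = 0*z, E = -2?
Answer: -56697596464925/84449 ≈ -6.7138e+8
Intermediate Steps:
c(M, z) = 0 (c(M, z) = -0*z = -⅛*0 = 0)
d(O, A) = 8 (d(O, A) = (0 - 2)*(-4) = -2*(-4) = 8)
G(b, n) = 32 (G(b, n) = 4*8 = 32)
(1/(44222 + 40227) + 45026)*(G(-179, -214) - 14943) = (1/(44222 + 40227) + 45026)*(32 - 14943) = (1/84449 + 45026)*(-14911) = (3802400675/84449)*(-14911) = -56697596464925/84449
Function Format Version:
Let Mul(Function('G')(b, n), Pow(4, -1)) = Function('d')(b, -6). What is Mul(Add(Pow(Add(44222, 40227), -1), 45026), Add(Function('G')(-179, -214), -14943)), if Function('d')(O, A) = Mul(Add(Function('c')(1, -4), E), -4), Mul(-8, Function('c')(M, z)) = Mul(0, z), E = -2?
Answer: Rational(-56697596464925, 84449) ≈ -6.7138e+8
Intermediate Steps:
Function('c')(M, z) = 0 (Function('c')(M, z) = Mul(Rational(-1, 8), Mul(0, z)) = Mul(Rational(-1, 8), 0) = 0)
Function('d')(O, A) = 8 (Function('d')(O, A) = Mul(Add(0, -2), -4) = Mul(-2, -4) = 8)
Function('G')(b, n) = 32 (Function('G')(b, n) = Mul(4, 8) = 32)
Mul(Add(Pow(Add(44222, 40227), -1), 45026), Add(Function('G')(-179, -214), -14943)) = Mul(Add(Pow(Add(44222, 40227), -1), 45026), Add(32, -14943)) = Mul(Add(Pow(84449, -1), 45026), -14911) = Mul(Add(Rational(1, 84449), 45026), -14911) = Mul(Rational(3802400675, 84449), -14911) = Rational(-56697596464925, 84449)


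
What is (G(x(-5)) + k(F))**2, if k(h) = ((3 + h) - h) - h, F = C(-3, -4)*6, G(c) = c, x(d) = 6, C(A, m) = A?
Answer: 729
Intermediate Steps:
F = -18 (F = -3*6 = -18)
k(h) = 3 - h
(G(x(-5)) + k(F))**2 = (6 + (3 - 1*(-18)))**2 = (6 + (3 + 18))**2 = (6 + 21)**2 = 27**2 = 729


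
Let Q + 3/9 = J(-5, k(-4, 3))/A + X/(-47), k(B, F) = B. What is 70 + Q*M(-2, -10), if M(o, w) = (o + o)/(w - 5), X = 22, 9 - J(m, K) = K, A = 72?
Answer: 886199/12690 ≈ 69.834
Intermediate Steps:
J(m, K) = 9 - K
M(o, w) = 2*o/(-5 + w) (M(o, w) = (2*o)/(-5 + w) = 2*o/(-5 + w))
Q = -2101/3384 (Q = -1/3 + ((9 - 1*(-4))/72 + 22/(-47)) = -1/3 + ((9 + 4)*(1/72) + 22*(-1/47)) = -1/3 + (13*(1/72) - 22/47) = -1/3 + (13/72 - 22/47) = -1/3 - 973/3384 = -2101/3384 ≈ -0.62086)
70 + Q*M(-2, -10) = 70 - 2101*(-2)/(1692*(-5 - 10)) = 70 - 2101*(-2)/(1692*(-15)) = 70 - 2101*(-2)*(-1)/(1692*15) = 70 - 2101/3384*4/15 = 70 - 2101/12690 = 886199/12690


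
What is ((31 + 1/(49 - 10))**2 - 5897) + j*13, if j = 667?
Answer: 5683354/1521 ≈ 3736.6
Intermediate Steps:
((31 + 1/(49 - 10))**2 - 5897) + j*13 = ((31 + 1/(49 - 10))**2 - 5897) + 667*13 = ((31 + 1/39)**2 - 5897) + 8671 = ((1210/39)**2 - 5897) + 8671 = (1464100/1521 - 5897) + 8671 = -7505237/1521 + 8671 = 5683354/1521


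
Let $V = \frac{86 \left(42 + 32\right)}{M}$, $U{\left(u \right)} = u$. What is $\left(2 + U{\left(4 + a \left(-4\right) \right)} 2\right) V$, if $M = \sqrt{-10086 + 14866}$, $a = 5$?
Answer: $- \frac{19092 \sqrt{1195}}{239} \approx -2761.5$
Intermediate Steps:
$M = 2 \sqrt{1195}$ ($M = \sqrt{4780} = 2 \sqrt{1195} \approx 69.138$)
$V = \frac{3182 \sqrt{1195}}{1195}$ ($V = \frac{86 \left(42 + 32\right)}{2 \sqrt{1195}} = 86 \cdot 74 \frac{\sqrt{1195}}{2390} = 6364 \frac{\sqrt{1195}}{2390} = \frac{3182 \sqrt{1195}}{1195} \approx 92.048$)
$\left(2 + U{\left(4 + a \left(-4\right) \right)} 2\right) V = \left(2 + \left(4 + 5 \left(-4\right)\right) 2\right) \frac{3182 \sqrt{1195}}{1195} = \left(2 + \left(4 - 20\right) 2\right) \frac{3182 \sqrt{1195}}{1195} = \left(2 - 32\right) \frac{3182 \sqrt{1195}}{1195} = - 30 \frac{3182 \sqrt{1195}}{1195} = - \frac{19092 \sqrt{1195}}{239}$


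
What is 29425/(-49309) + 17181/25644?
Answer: 30867743/421493332 ≈ 0.073234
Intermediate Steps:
29425/(-49309) + 17181/25644 = 29425*(-1/49309) + 17181*(1/25644) = -29425/49309 + 5727/8548 = 30867743/421493332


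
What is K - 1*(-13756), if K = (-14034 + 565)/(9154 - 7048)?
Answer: 28956667/2106 ≈ 13750.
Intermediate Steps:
K = -13469/2106 ≈ -6.3955
K - 1*(-13756) = -13469/2106 - 1*(-13756) = -13469/2106 + 13756 = 28956667/2106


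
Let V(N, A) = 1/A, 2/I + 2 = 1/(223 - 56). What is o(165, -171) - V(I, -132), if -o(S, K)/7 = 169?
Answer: -156155/132 ≈ -1183.0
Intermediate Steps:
o(S, K) = -1183 (o(S, K) = -7*169 = -1183)
I = -334/333 (I = 2/(-2 + 1/(223 - 56)) = 2/(-2 + 1/167) = 2/(-333/167) = 2*(-167/333) = -334/333 ≈ -1.0030)
o(165, -171) - V(I, -132) = -1183 - 1/(-132) = -1183 - 1*(-1/132) = -1183 + 1/132 = -156155/132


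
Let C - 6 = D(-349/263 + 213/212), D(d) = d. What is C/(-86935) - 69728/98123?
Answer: -338012988485821/475616689466780 ≈ -0.71068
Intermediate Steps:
C = 316567/55756 (C = 6 + (-349/263 + 213/212) = 6 - 17969/55756 = 316567/55756 ≈ 5.6777)
C/(-86935) - 69728/98123 = (316567/55756)/(-86935) - 69728/98123 = (316567/55756)*(-1/86935) - 69728*1/98123 = -316567/4847147860 - 69728/98123 = -338012988485821/475616689466780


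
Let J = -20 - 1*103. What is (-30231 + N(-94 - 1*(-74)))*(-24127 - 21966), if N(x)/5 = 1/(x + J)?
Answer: 199261790534/143 ≈ 1.3934e+9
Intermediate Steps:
J = -123 (J = -20 - 103 = -123)
N(x) = 5/(-123 + x) (N(x) = 5/(x - 123) = 5/(-123 + x))
(-30231 + N(-94 - 1*(-74)))*(-24127 - 21966) = (-30231 + 5/(-123 + (-94 - 1*(-74))))*(-24127 - 21966) = (-30231 + 5/(-123 + (-94 + 74)))*(-46093) = (-30231 + 5/(-123 - 20))*(-46093) = (-30231 + 5/(-143))*(-46093) = (-30231 + 5*(-1/143))*(-46093) = (-30231 - 5/143)*(-46093) = -4323038/143*(-46093) = 199261790534/143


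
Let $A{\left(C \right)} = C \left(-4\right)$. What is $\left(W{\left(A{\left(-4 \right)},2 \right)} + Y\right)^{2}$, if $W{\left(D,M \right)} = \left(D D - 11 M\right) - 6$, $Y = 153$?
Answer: $145161$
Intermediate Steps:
$A{\left(C \right)} = - 4 C$
$W{\left(D,M \right)} = -6 + D^{2} - 11 M$ ($W{\left(D,M \right)} = \left(D^{2} - 11 M\right) - 6 = -6 + D^{2} - 11 M$)
$\left(W{\left(A{\left(-4 \right)},2 \right)} + Y\right)^{2} = \left(\left(-6 + \left(\left(-4\right) \left(-4\right)\right)^{2} - 22\right) + 153\right)^{2} = \left(\left(-6 + 16^{2} - 22\right) + 153\right)^{2} = \left(\left(-6 + 256 - 22\right) + 153\right)^{2} = \left(228 + 153\right)^{2} = 381^{2} = 145161$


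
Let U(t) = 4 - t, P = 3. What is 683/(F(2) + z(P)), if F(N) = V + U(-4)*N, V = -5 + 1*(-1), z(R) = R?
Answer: 683/13 ≈ 52.538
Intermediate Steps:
V = -6 (V = -5 - 1 = -6)
F(N) = -6 + 8*N (F(N) = -6 + (4 - 1*(-4))*N = -6 + (4 + 4)*N = -6 + 8*N)
683/(F(2) + z(P)) = 683/((-6 + 8*2) + 3) = 683/((-6 + 16) + 3) = 683/(10 + 3) = 683/13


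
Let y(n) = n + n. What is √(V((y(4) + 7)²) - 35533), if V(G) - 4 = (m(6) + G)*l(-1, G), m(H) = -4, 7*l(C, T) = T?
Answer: I*√1392846/7 ≈ 168.6*I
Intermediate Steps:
l(C, T) = T/7
y(n) = 2*n
V(G) = 4 + G*(-4 + G)/7 (V(G) = 4 + (-4 + G)*(G/7) = 4 + G*(-4 + G)/7)
√(V((y(4) + 7)²) - 35533) = √((4 - 4*(2*4 + 7)²/7 + ((2*4 + 7)²)²/7) - 35533) = √((4 - 4*(8 + 7)²/7 + ((8 + 7)²)²/7) - 35533) = √((4 - 4/7*15² + (15²)²/7) - 35533) = √((4 - 4/7*225 + (⅐)*225²) - 35533) = √((4 - 900/7 + (⅐)*50625) - 35533) = √((4 - 900/7 + 50625/7) - 35533) = √(49753/7 - 35533) = √(-198978/7) = I*√1392846/7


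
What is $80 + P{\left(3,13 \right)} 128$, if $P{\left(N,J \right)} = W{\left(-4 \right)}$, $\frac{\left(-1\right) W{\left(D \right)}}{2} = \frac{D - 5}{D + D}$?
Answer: $-208$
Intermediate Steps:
$W{\left(D \right)} = - \frac{-5 + D}{D}$ ($W{\left(D \right)} = - 2 \frac{D - 5}{D + D} = - 2 \frac{-5 + D}{2 D} = - \frac{-5 + D}{D}$)
$P{\left(N,J \right)} = - \frac{9}{4}$ ($P{\left(N,J \right)} = \frac{5 - -4}{-4} = - \frac{5 + 4}{4} = \left(- \frac{1}{4}\right) 9 = - \frac{9}{4}$)
$80 + P{\left(3,13 \right)} 128 = 80 - 288 = -208$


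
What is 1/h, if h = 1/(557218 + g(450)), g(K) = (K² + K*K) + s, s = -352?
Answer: 961866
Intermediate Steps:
g(K) = -352 + 2*K² (g(K) = (K² + K*K) - 352 = (K² + K²) - 352 = 2*K² - 352 = -352 + 2*K²)
h = 1/961866 (h = 1/(557218 + (-352 + 2*450²)) = 1/(557218 + (-352 + 2*202500)) = 1/(557218 + (-352 + 405000)) = 1/(557218 + 404648) = 1/961866 ≈ 1.0396e-6)
1/h = 1/(1/961866) = 961866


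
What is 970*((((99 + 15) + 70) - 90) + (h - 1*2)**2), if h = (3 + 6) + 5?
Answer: 230860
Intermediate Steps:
h = 14 (h = 9 + 5 = 14)
970*((((99 + 15) + 70) - 90) + (h - 1*2)**2) = 970*((((99 + 15) + 70) - 90) + (14 - 1*2)**2) = 970*(((114 + 70) - 90) + (14 - 2)**2) = 970*((184 - 90) + 12**2) = 970*(94 + 144) = 970*238 = 230860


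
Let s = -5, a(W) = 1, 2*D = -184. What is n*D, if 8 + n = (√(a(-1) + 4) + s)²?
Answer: -2024 + 920*√5 ≈ 33.183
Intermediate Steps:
D = -92 (D = (½)*(-184) = -92)
n = -8 + (-5 + √5)² (n = -8 + (√(1 + 4) - 5)² = -8 + (√5 - 5)² = -8 + (-5 + √5)² ≈ -0.36068)
n*D = (22 - 10*√5)*(-92) = -2024 + 920*√5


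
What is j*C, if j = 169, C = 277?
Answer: 46813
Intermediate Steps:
j*C = 169*277 = 46813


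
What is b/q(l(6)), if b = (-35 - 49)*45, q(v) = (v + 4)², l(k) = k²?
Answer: -189/80 ≈ -2.3625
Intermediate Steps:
q(v) = (4 + v)²
b = -3780 (b = -84*45 = -3780)
b/q(l(6)) = -3780/(4 + 6²)² = -3780/(4 + 36)² = -3780/(40²) = -3780/1600 = -3780*1/1600 = -189/80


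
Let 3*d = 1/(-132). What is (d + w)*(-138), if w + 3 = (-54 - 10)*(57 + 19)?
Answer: 44328659/66 ≈ 6.7165e+5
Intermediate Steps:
d = -1/396 (d = (1/3)/(-132) = (1/3)*(-1/132) = -1/396 ≈ -0.0025253)
w = -4867 (w = -3 + (-54 - 10)*(57 + 19) = -3 - 64*76 = -3 - 4864 = -4867)
(d + w)*(-138) = (-1/396 - 4867)*(-138) = -1927333/396*(-138) = 44328659/66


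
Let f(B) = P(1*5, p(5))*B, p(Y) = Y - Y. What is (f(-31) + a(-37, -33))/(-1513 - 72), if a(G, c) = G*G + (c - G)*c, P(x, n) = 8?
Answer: -989/1585 ≈ -0.62397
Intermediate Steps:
p(Y) = 0
a(G, c) = G**2 + c*(c - G)
f(B) = 8*B
(f(-31) + a(-37, -33))/(-1513 - 72) = (8*(-31) + ((-37)**2 + (-33)**2 - 1*(-37)*(-33)))/(-1513 - 72) = (-248 + (1369 + 1089 - 1221))/(-1585) = (-248 + 1237)*(-1/1585) = 989*(-1/1585) = -989/1585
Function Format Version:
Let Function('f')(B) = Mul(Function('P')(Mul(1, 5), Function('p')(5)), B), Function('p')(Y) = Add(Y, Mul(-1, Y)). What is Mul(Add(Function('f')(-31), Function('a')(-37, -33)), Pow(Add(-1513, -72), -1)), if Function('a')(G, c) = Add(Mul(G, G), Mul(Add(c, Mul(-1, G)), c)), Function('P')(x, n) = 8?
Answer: Rational(-989, 1585) ≈ -0.62397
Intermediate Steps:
Function('p')(Y) = 0
Function('a')(G, c) = Add(Pow(G, 2), Mul(c, Add(c, Mul(-1, G))))
Function('f')(B) = Mul(8, B)
Mul(Add(Function('f')(-31), Function('a')(-37, -33)), Pow(Add(-1513, -72), -1)) = Mul(Add(Mul(8, -31), Add(Pow(-37, 2), Pow(-33, 2), Mul(-1, -37, -33))), Pow(Add(-1513, -72), -1)) = Mul(Add(-248, Add(1369, 1089, -1221)), Pow(-1585, -1)) = Mul(Add(-248, 1237), Rational(-1, 1585)) = Mul(989, Rational(-1, 1585)) = Rational(-989, 1585)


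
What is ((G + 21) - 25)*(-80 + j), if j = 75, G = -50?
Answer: 270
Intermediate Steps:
((G + 21) - 25)*(-80 + j) = ((-50 + 21) - 25)*(-80 + 75) = (-29 - 25)*(-5) = -54*(-5) = 270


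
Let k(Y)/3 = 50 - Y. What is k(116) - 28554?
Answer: -28752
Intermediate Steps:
k(Y) = 150 - 3*Y (k(Y) = 3*(50 - Y) = 150 - 3*Y)
k(116) - 28554 = (150 - 3*116) - 28554 = (150 - 348) - 28554 = -198 - 28554 = -28752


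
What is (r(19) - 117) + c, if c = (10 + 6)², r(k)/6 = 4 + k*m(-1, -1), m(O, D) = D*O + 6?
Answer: 961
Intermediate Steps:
m(O, D) = 6 + D*O
r(k) = 24 + 42*k (r(k) = 6*(4 + k*(6 - 1*(-1))) = 6*(4 + k*(6 + 1)) = 6*(4 + k*7) = 6*(4 + 7*k) = 24 + 42*k)
c = 256 (c = 16² = 256)
(r(19) - 117) + c = ((24 + 42*19) - 117) + 256 = ((24 + 798) - 117) + 256 = (822 - 117) + 256 = 705 + 256 = 961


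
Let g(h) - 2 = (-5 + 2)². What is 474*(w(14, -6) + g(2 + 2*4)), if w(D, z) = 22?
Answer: 15642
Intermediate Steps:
g(h) = 11 (g(h) = 2 + (-5 + 2)² = 2 + (-3)² = 2 + 9 = 11)
474*(w(14, -6) + g(2 + 2*4)) = 474*(22 + 11) = 474*33 = 15642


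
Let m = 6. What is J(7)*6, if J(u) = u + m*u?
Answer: 294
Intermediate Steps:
J(u) = 7*u (J(u) = u + 6*u = 7*u)
J(7)*6 = (7*7)*6 = 49*6 = 294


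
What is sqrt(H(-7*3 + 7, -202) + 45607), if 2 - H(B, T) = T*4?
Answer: sqrt(46417) ≈ 215.45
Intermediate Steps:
H(B, T) = 2 - 4*T (H(B, T) = 2 - T*4 = 2 - 4*T)
sqrt(H(-7*3 + 7, -202) + 45607) = sqrt((2 - 4*(-202)) + 45607) = sqrt((2 + 808) + 45607) = sqrt(810 + 45607) = sqrt(46417)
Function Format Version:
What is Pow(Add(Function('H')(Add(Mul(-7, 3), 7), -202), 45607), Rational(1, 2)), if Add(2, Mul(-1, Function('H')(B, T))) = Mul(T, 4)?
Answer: Pow(46417, Rational(1, 2)) ≈ 215.45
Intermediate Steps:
Function('H')(B, T) = Add(2, Mul(-4, T)) (Function('H')(B, T) = Add(2, Mul(-1, Mul(T, 4))) = Add(2, Mul(-1, Mul(4, T))) = Add(2, Mul(-4, T)))
Pow(Add(Function('H')(Add(Mul(-7, 3), 7), -202), 45607), Rational(1, 2)) = Pow(Add(Add(2, Mul(-4, -202)), 45607), Rational(1, 2)) = Pow(Add(Add(2, 808), 45607), Rational(1, 2)) = Pow(Add(810, 45607), Rational(1, 2)) = Pow(46417, Rational(1, 2))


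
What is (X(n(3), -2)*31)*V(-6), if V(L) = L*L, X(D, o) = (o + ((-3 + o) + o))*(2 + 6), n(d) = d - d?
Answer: -80352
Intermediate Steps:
n(d) = 0
X(D, o) = -24 + 24*o (X(D, o) = (o + (-3 + 2*o))*8 = (-3 + 3*o)*8 = -24 + 24*o)
V(L) = L²
(X(n(3), -2)*31)*V(-6) = ((-24 + 24*(-2))*31)*(-6)² = ((-24 - 48)*31)*36 = -72*31*36 = -2232*36 = -80352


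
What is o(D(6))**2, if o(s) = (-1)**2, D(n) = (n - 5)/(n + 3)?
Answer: 1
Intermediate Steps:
D(n) = (-5 + n)/(3 + n)
o(s) = 1
o(D(6))**2 = 1**2 = 1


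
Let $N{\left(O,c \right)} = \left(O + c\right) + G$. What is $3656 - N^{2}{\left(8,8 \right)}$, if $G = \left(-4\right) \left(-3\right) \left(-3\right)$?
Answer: $3256$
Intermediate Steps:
$G = -36$ ($G = 12 \left(-3\right) = -36$)
$N{\left(O,c \right)} = -36 + O + c$ ($N{\left(O,c \right)} = \left(O + c\right) - 36 = -36 + O + c$)
$3656 - N^{2}{\left(8,8 \right)} = 3656 - \left(-36 + 8 + 8\right)^{2} = 3656 - \left(-20\right)^{2} = 3656 - 400 = 3256$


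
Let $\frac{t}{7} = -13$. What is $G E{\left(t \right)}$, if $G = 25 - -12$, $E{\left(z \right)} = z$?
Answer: $-3367$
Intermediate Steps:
$t = -91$ ($t = 7 \left(-13\right) = -91$)
$G = 37$ ($G = 25 + 12 = 37$)
$G E{\left(t \right)} = 37 \left(-91\right) = -3367$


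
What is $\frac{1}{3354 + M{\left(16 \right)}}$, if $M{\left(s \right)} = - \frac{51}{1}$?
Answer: $\frac{1}{3303} \approx 0.00030276$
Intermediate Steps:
$M{\left(s \right)} = -51$ ($M{\left(s \right)} = \left(-51\right) 1 = -51$)
$\frac{1}{3354 + M{\left(16 \right)}} = \frac{1}{3354 - 51} = \frac{1}{3303}$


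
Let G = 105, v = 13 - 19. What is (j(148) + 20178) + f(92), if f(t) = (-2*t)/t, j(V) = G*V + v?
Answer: 35710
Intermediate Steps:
v = -6
j(V) = -6 + 105*V (j(V) = 105*V - 6 = -6 + 105*V)
f(t) = -2
(j(148) + 20178) + f(92) = ((-6 + 105*148) + 20178) - 2 = ((-6 + 15540) + 20178) - 2 = (15534 + 20178) - 2 = 35712 - 2 = 35710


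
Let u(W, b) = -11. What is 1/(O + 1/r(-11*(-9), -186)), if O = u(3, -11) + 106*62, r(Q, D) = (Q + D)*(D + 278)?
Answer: 8004/52514243 ≈ 0.00015242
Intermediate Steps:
r(Q, D) = (278 + D)*(D + Q) (r(Q, D) = (D + Q)*(278 + D) = (278 + D)*(D + Q))
O = 6561 (O = -11 + 106*62 = -11 + 6572 = 6561)
1/(O + 1/r(-11*(-9), -186)) = 1/(6561 + 1/((-186)**2 + 278*(-186) + 278*(-11*(-9)) - (-2046)*(-9))) = 1/(6561 + 1/(34596 - 51708 + 278*99 - 186*99)) = 1/(6561 + 1/(34596 - 51708 + 27522 - 18414)) = 1/(6561 + 1/(-8004)) = 1/(6561 - 1/8004) = 1/(52514243/8004) = 8004/52514243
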